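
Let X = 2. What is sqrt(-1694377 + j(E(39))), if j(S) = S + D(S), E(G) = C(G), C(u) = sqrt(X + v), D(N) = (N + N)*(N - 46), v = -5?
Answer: sqrt(-1694383 - 91*I*sqrt(3)) ≈ 0.061 - 1301.7*I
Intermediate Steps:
D(N) = 2*N*(-46 + N) (D(N) = (2*N)*(-46 + N) = 2*N*(-46 + N))
C(u) = I*sqrt(3) (C(u) = sqrt(2 - 5) = sqrt(-3) = I*sqrt(3))
E(G) = I*sqrt(3)
j(S) = S + 2*S*(-46 + S)
sqrt(-1694377 + j(E(39))) = sqrt(-1694377 + (I*sqrt(3))*(-91 + 2*(I*sqrt(3)))) = sqrt(-1694377 + (I*sqrt(3))*(-91 + 2*I*sqrt(3))) = sqrt(-1694377 + I*sqrt(3)*(-91 + 2*I*sqrt(3)))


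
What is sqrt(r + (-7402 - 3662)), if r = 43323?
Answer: sqrt(32259) ≈ 179.61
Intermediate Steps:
sqrt(r + (-7402 - 3662)) = sqrt(43323 + (-7402 - 3662)) = sqrt(43323 - 11064) = sqrt(32259)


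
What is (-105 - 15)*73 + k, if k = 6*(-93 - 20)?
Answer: -9438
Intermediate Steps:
k = -678 (k = 6*(-113) = -678)
(-105 - 15)*73 + k = (-105 - 15)*73 - 678 = -120*73 - 678 = -8760 - 678 = -9438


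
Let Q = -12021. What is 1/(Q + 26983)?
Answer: 1/14962 ≈ 6.6836e-5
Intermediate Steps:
1/(Q + 26983) = 1/(-12021 + 26983) = 1/14962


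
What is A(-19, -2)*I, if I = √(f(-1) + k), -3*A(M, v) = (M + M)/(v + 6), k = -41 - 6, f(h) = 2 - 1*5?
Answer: 95*I*√2/6 ≈ 22.392*I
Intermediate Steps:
f(h) = -3 (f(h) = 2 - 5 = -3)
k = -47
A(M, v) = -2*M/(3*(6 + v)) (A(M, v) = -(M + M)/(3*(v + 6)) = -2*M/(3*(6 + v)))
I = 5*I*√2 (I = √(-3 - 47) = √(-50) = 5*I*√2 ≈ 7.0711*I)
A(-19, -2)*I = (-2*(-19)/(18 + 3*(-2)))*(5*I*√2) = (-2*(-19)/(18 - 6))*(5*I*√2) = (-2*(-19)/12)*(5*I*√2) = (-2*(-19)*1/12)*(5*I*√2) = 19*(5*I*√2)/6 = 95*I*√2/6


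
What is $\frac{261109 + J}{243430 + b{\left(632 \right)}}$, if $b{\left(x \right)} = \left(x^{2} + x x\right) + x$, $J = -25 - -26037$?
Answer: $\frac{287121}{1042910} \approx 0.27531$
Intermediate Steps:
$J = 26012$ ($J = -25 + 26037 = 26012$)
$b{\left(x \right)} = x + 2 x^{2}$ ($b{\left(x \right)} = \left(x^{2} + x^{2}\right) + x = 2 x^{2} + x = x + 2 x^{2}$)
$\frac{261109 + J}{243430 + b{\left(632 \right)}} = \frac{261109 + 26012}{243430 + 632 \left(1 + 2 \cdot 632\right)} = \frac{287121}{243430 + 632 \left(1 + 1264\right)} = \frac{287121}{243430 + 632 \cdot 1265} = \frac{287121}{243430 + 799480} = \frac{287121}{1042910}$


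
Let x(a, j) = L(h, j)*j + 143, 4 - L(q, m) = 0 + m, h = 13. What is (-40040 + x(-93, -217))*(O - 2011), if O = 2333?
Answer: -28288988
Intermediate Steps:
L(q, m) = 4 - m (L(q, m) = 4 - (0 + m) = 4 - m)
x(a, j) = 143 + j*(4 - j) (x(a, j) = (4 - j)*j + 143 = j*(4 - j) + 143 = 143 + j*(4 - j))
(-40040 + x(-93, -217))*(O - 2011) = (-40040 + (143 - 1*(-217)*(-4 - 217)))*(2333 - 2011) = (-40040 + (143 - 1*(-217)*(-221)))*322 = (-40040 + (143 - 47957))*322 = (-40040 - 47814)*322 = -87854*322 = -28288988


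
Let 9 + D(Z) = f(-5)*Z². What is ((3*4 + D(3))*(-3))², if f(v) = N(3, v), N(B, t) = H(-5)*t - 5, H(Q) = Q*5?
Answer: 10556001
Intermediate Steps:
H(Q) = 5*Q
N(B, t) = -5 - 25*t (N(B, t) = (5*(-5))*t - 5 = -25*t - 5 = -5 - 25*t)
f(v) = -5 - 25*v
D(Z) = -9 + 120*Z² (D(Z) = -9 + (-5 - 25*(-5))*Z² = -9 + (-5 + 125)*Z² = -9 + 120*Z²)
((3*4 + D(3))*(-3))² = ((3*4 + (-9 + 120*3²))*(-3))² = ((12 + (-9 + 120*9))*(-3))² = ((12 + (-9 + 1080))*(-3))² = ((12 + 1071)*(-3))² = (1083*(-3))² = (-3249)² = 10556001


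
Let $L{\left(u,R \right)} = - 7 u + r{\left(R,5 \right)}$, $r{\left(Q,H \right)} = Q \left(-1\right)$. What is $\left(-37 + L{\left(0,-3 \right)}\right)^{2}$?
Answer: $1156$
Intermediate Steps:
$r{\left(Q,H \right)} = - Q$
$L{\left(u,R \right)} = - R - 7 u$ ($L{\left(u,R \right)} = - 7 u - R = - R - 7 u$)
$\left(-37 + L{\left(0,-3 \right)}\right)^{2} = \left(-37 - -3\right)^{2} = \left(-37 + \left(3 + 0\right)\right)^{2} = \left(-37 + 3\right)^{2} = \left(-34\right)^{2} = 1156$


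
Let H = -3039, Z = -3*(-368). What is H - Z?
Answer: -4143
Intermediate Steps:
Z = 1104
H - Z = -3039 - 1*1104 = -3039 - 1104 = -4143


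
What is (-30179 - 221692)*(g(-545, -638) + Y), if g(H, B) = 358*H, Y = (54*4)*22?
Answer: 47945659818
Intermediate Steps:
Y = 4752 (Y = 216*22 = 4752)
(-30179 - 221692)*(g(-545, -638) + Y) = (-30179 - 221692)*(358*(-545) + 4752) = -251871*(-195110 + 4752) = -251871*(-190358) = 47945659818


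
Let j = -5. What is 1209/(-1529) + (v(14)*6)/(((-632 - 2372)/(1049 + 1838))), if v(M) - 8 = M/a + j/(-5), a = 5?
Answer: -790397061/11482790 ≈ -68.833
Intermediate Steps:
v(M) = 9 + M/5 (v(M) = 8 + (M/5 - 5/(-5)) = 8 + (M*(⅕) - 5*(-⅕)) = 8 + (M/5 + 1) = 8 + (1 + M/5) = 9 + M/5)
1209/(-1529) + (v(14)*6)/(((-632 - 2372)/(1049 + 1838))) = 1209/(-1529) + ((9 + (⅕)*14)*6)/(((-632 - 2372)/(1049 + 1838))) = 1209*(-1/1529) + ((9 + 14/5)*6)/((-3004/2887)) = -1209/1529 + ((59/5)*6)/((-3004*1/2887)) = -1209/1529 + 354/(5*(-3004/2887)) = -1209/1529 + (354/5)*(-2887/3004) = -1209/1529 - 510999/7510 = -790397061/11482790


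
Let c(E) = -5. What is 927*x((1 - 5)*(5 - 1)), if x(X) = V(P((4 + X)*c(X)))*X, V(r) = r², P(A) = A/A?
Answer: -14832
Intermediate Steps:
P(A) = 1
x(X) = X (x(X) = 1²*X = 1*X = X)
927*x((1 - 5)*(5 - 1)) = 927*((1 - 5)*(5 - 1)) = 927*(-4*4) = 927*(-16) = -14832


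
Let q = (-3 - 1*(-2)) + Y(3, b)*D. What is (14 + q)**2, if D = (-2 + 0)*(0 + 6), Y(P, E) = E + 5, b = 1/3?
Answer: 2601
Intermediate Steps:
b = 1/3 ≈ 0.33333
Y(P, E) = 5 + E
D = -12 (D = -2*6 = -12)
q = -65 (q = (-3 - 1*(-2)) + (5 + 1/3)*(-12) = (-3 + 2) + (16/3)*(-12) = -1 - 64 = -65)
(14 + q)**2 = (14 - 65)**2 = (-51)**2 = 2601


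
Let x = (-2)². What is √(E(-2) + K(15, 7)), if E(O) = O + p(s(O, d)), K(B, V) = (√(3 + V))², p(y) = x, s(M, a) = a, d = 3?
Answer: 2*√3 ≈ 3.4641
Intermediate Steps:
x = 4
p(y) = 4
K(B, V) = 3 + V
E(O) = 4 + O (E(O) = O + 4 = 4 + O)
√(E(-2) + K(15, 7)) = √((4 - 2) + (3 + 7)) = √(2 + 10) = √12 = 2*√3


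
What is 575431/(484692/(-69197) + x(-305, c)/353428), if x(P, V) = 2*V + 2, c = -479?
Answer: -3518207765125799/42842469127 ≈ -82120.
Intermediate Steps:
x(P, V) = 2 + 2*V
575431/(484692/(-69197) + x(-305, c)/353428) = 575431/(484692/(-69197) + (2 + 2*(-479))/353428) = 575431/(484692*(-1/69197) + (2 - 958)*(1/353428)) = 575431/(-484692/69197 - 956*1/353428) = 575431/(-484692/69197 - 239/88357) = 575431/(-42842469127/6114039329) = 575431*(-6114039329/42842469127) = -3518207765125799/42842469127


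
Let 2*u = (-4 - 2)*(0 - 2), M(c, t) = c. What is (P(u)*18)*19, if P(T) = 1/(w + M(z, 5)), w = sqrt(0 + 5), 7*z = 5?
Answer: -1197/22 + 8379*sqrt(5)/110 ≈ 115.92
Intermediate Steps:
z = 5/7 (z = (1/7)*5 = 5/7 ≈ 0.71429)
u = 6 (u = ((-4 - 2)*(0 - 2))/2 = (-6*(-2))/2 = (1/2)*12 = 6)
w = sqrt(5) ≈ 2.2361
P(T) = 1/(5/7 + sqrt(5)) (P(T) = 1/(sqrt(5) + 5/7) = 1/(5/7 + sqrt(5)))
(P(u)*18)*19 = ((-7/44 + 49*sqrt(5)/220)*18)*19 = (-63/22 + 441*sqrt(5)/110)*19 = -1197/22 + 8379*sqrt(5)/110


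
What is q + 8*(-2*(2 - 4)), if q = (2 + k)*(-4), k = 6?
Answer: 0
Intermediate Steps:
q = -32 (q = (2 + 6)*(-4) = 8*(-4) = -32)
q + 8*(-2*(2 - 4)) = -32 + 8*(-2*(2 - 4)) = -32 + 8*(-2*(-2)) = -32 + 8*4 = -32 + 32 = 0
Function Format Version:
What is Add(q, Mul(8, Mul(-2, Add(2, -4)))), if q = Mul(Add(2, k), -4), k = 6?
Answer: 0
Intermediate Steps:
q = -32 (q = Mul(Add(2, 6), -4) = Mul(8, -4) = -32)
Add(q, Mul(8, Mul(-2, Add(2, -4)))) = Add(-32, Mul(8, Mul(-2, Add(2, -4)))) = Add(-32, Mul(8, Mul(-2, -2))) = Add(-32, Mul(8, 4)) = Add(-32, 32) = 0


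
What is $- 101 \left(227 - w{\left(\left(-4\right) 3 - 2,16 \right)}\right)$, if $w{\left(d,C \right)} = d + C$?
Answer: $-22725$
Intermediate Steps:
$w{\left(d,C \right)} = C + d$
$- 101 \left(227 - w{\left(\left(-4\right) 3 - 2,16 \right)}\right) = - 101 \left(227 - \left(16 - 14\right)\right) = - 101 \left(227 - 2\right) = \left(-101\right) 225 = -22725$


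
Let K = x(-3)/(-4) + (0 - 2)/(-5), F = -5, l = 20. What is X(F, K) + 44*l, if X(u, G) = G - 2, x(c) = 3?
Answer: 17553/20 ≈ 877.65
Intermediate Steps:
K = -7/20 (K = 3/(-4) + (0 - 2)/(-5) = 3*(-¼) - 2*(-⅕) = -¾ + ⅖ = -7/20 ≈ -0.35000)
X(u, G) = -2 + G
X(F, K) + 44*l = (-2 - 7/20) + 44*20 = -47/20 + 880 = 17553/20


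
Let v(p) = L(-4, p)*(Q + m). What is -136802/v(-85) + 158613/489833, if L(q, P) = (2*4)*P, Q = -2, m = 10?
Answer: 33936494393/1332345760 ≈ 25.471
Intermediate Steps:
L(q, P) = 8*P
v(p) = 64*p (v(p) = (8*p)*(-2 + 10) = (8*p)*8 = 64*p)
-136802/v(-85) + 158613/489833 = -136802/(64*(-85)) + 158613/489833 = -136802/(-5440) + 158613*(1/489833) = -136802*(-1/5440) + 158613/489833 = 68401/2720 + 158613/489833 = 33936494393/1332345760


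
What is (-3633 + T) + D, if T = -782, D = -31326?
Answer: -35741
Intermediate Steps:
(-3633 + T) + D = (-3633 - 782) - 31326 = -4415 - 31326 = -35741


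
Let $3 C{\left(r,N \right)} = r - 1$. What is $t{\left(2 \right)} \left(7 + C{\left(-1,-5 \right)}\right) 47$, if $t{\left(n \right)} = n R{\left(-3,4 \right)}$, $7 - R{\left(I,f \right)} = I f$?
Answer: $\frac{33934}{3} \approx 11311.0$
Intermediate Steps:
$R{\left(I,f \right)} = 7 - I f$
$C{\left(r,N \right)} = - \frac{1}{3} + \frac{r}{3}$ ($C{\left(r,N \right)} = \frac{r - 1}{3} = \frac{-1 + r}{3} = - \frac{1}{3} + \frac{r}{3}$)
$t{\left(n \right)} = 19 n$ ($t{\left(n \right)} = n \left(7 - \left(-3\right) 4\right) = n \left(7 + 12\right) = n 19 = 19 n$)
$t{\left(2 \right)} \left(7 + C{\left(-1,-5 \right)}\right) 47 = 19 \cdot 2 \left(7 + \left(- \frac{1}{3} + \frac{1}{3} \left(-1\right)\right)\right) 47 = 38 \left(7 - \frac{2}{3}\right) 47 = 38 \cdot \frac{19}{3} \cdot 47 = \frac{722}{3} \cdot 47 = \frac{33934}{3}$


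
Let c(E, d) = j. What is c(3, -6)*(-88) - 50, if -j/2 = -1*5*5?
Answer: -4450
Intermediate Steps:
j = 50 (j = -2*(-1*5)*5 = -(-10)*5 = -2*(-25) = 50)
c(E, d) = 50
c(3, -6)*(-88) - 50 = 50*(-88) - 50 = -4400 - 50 = -4450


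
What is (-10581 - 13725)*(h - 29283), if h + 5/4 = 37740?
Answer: -411050919/2 ≈ -2.0553e+8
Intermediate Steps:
h = 150955/4 (h = -5/4 + 37740 = 150955/4 ≈ 37739.)
(-10581 - 13725)*(h - 29283) = (-10581 - 13725)*(150955/4 - 29283) = -24306*33823/4 = -411050919/2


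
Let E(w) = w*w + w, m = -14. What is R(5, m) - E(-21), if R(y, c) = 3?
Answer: -417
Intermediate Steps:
E(w) = w + w² (E(w) = w² + w = w + w²)
R(5, m) - E(-21) = 3 - (-21)*(1 - 21) = 3 - (-21)*(-20) = 3 - 1*420 = 3 - 420 = -417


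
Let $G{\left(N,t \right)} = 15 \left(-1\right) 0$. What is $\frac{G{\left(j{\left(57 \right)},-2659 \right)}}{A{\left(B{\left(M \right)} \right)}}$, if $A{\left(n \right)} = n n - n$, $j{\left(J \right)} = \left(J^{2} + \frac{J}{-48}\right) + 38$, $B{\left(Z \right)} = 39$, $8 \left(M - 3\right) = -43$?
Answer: $0$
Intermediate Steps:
$M = - \frac{19}{8}$ ($M = 3 + \frac{1}{8} \left(-43\right) = 3 - \frac{43}{8} = - \frac{19}{8} \approx -2.375$)
$j{\left(J \right)} = 38 + J^{2} - \frac{J}{48}$ ($j{\left(J \right)} = \left(J^{2} - \frac{J}{48}\right) + 38 = 38 + J^{2} - \frac{J}{48}$)
$A{\left(n \right)} = n^{2} - n$
$G{\left(N,t \right)} = 0$ ($G{\left(N,t \right)} = \left(-15\right) 0 = 0$)
$\frac{G{\left(j{\left(57 \right)},-2659 \right)}}{A{\left(B{\left(M \right)} \right)}} = \frac{0}{39 \left(-1 + 39\right)} = \frac{0}{39 \cdot 38} = \frac{0}{1482} = 0 \cdot \frac{1}{1482} = 0$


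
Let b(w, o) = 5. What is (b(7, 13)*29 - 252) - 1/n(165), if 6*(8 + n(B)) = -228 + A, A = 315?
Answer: -1393/13 ≈ -107.15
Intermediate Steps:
n(B) = 13/2 (n(B) = -8 + (-228 + 315)/6 = -8 + (⅙)*87 = -8 + 29/2 = 13/2)
(b(7, 13)*29 - 252) - 1/n(165) = (5*29 - 252) - 1/13/2 = (145 - 252) - 1*2/13 = -107 - 2/13 = -1393/13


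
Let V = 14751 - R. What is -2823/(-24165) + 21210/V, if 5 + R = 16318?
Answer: -84688354/6290955 ≈ -13.462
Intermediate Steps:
R = 16313 (R = -5 + 16318 = 16313)
V = -1562 (V = 14751 - 1*16313 = 14751 - 16313 = -1562)
-2823/(-24165) + 21210/V = -2823/(-24165) + 21210/(-1562) = -2823*(-1/24165) + 21210*(-1/1562) = 941/8055 - 10605/781 = -84688354/6290955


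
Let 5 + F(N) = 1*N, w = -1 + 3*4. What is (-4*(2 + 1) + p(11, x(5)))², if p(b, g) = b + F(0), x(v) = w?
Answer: 36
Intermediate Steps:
w = 11 (w = -1 + 12 = 11)
x(v) = 11
F(N) = -5 + N (F(N) = -5 + 1*N = -5 + N)
p(b, g) = -5 + b (p(b, g) = b + (-5 + 0) = b - 5 = -5 + b)
(-4*(2 + 1) + p(11, x(5)))² = (-4*(2 + 1) + (-5 + 11))² = (-4*3 + 6)² = (-12 + 6)² = (-6)² = 36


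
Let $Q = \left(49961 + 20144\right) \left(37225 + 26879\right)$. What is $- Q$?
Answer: $-4494010920$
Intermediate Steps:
$Q = 4494010920$ ($Q = 70105 \cdot 64104 = 4494010920$)
$- Q = \left(-1\right) 4494010920 = -4494010920$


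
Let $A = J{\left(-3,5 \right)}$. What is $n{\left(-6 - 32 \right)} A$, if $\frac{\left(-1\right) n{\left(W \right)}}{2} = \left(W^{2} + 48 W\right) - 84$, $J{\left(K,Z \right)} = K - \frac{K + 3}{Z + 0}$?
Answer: $-2784$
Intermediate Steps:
$J{\left(K,Z \right)} = K - \frac{3 + K}{Z}$
$A = -3$ ($A = \frac{-3 - -3 - 15}{5} = \frac{-3 + 3 - 15}{5} = \frac{1}{5} \left(-15\right) = -3$)
$n{\left(W \right)} = 168 - 96 W - 2 W^{2}$ ($n{\left(W \right)} = - 2 \left(\left(W^{2} + 48 W\right) - 84\right) = - 2 \left(-84 + W^{2} + 48 W\right) = 168 - 96 W - 2 W^{2}$)
$n{\left(-6 - 32 \right)} A = \left(168 - 96 \left(-6 - 32\right) - 2 \left(-6 - 32\right)^{2}\right) \left(-3\right) = \left(168 - -3648 - 2 \left(-38\right)^{2}\right) \left(-3\right) = \left(168 + 3648 - 2888\right) \left(-3\right) = 928 \left(-3\right) = -2784$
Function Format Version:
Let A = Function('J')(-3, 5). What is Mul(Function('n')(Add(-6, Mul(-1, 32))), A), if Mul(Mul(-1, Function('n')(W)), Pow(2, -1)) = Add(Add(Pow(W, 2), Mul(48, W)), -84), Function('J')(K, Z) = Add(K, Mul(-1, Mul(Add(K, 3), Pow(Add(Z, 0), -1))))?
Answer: -2784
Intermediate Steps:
Function('J')(K, Z) = Add(K, Mul(-1, Pow(Z, -1), Add(3, K))) (Function('J')(K, Z) = Add(K, Mul(-1, Mul(Add(3, K), Pow(Z, -1)))) = Add(K, Mul(-1, Mul(Pow(Z, -1), Add(3, K)))) = Add(K, Mul(-1, Pow(Z, -1), Add(3, K))))
A = -3 (A = Mul(Pow(5, -1), Add(-3, Mul(-1, -3), Mul(-3, 5))) = Mul(Rational(1, 5), Add(-3, 3, -15)) = Mul(Rational(1, 5), -15) = -3)
Function('n')(W) = Add(168, Mul(-96, W), Mul(-2, Pow(W, 2))) (Function('n')(W) = Mul(-2, Add(Add(Pow(W, 2), Mul(48, W)), -84)) = Mul(-2, Add(-84, Pow(W, 2), Mul(48, W))) = Add(168, Mul(-96, W), Mul(-2, Pow(W, 2))))
Mul(Function('n')(Add(-6, Mul(-1, 32))), A) = Mul(Add(168, Mul(-96, Add(-6, Mul(-1, 32))), Mul(-2, Pow(Add(-6, Mul(-1, 32)), 2))), -3) = Mul(Add(168, Mul(-96, Add(-6, -32)), Mul(-2, Pow(Add(-6, -32), 2))), -3) = Mul(Add(168, Mul(-96, -38), Mul(-2, Pow(-38, 2))), -3) = Mul(Add(168, 3648, Mul(-2, 1444)), -3) = Mul(Add(168, 3648, -2888), -3) = Mul(928, -3) = -2784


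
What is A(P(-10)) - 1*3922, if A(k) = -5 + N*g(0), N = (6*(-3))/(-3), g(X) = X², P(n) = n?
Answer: -3927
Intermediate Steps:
N = 6 (N = -18*(-⅓) = 6)
A(k) = -5 (A(k) = -5 + 6*0² = -5 + 6*0 = -5 + 0 = -5)
A(P(-10)) - 1*3922 = -5 - 1*3922 = -5 - 3922 = -3927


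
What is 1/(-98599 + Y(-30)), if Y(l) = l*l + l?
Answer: -1/97729 ≈ -1.0232e-5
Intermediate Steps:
Y(l) = l + l**2 (Y(l) = l**2 + l = l + l**2)
1/(-98599 + Y(-30)) = 1/(-98599 - 30*(1 - 30)) = 1/(-98599 - 30*(-29)) = 1/(-98599 + 870) = 1/(-97729) = -1/97729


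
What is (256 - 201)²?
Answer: 3025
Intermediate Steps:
(256 - 201)² = 55² = 3025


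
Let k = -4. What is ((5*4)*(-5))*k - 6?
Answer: 394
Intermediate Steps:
((5*4)*(-5))*k - 6 = ((5*4)*(-5))*(-4) - 6 = (20*(-5))*(-4) - 6 = -100*(-4) - 6 = 400 - 6 = 394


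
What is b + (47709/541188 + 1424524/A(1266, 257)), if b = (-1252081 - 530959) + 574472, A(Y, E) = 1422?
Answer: -17209367965447/14251284 ≈ -1.2076e+6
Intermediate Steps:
b = -1208568 (b = -1783040 + 574472 = -1208568)
b + (47709/541188 + 1424524/A(1266, 257)) = -1208568 + (47709/541188 + 1424524/1422) = -1208568 + (47709*(1/541188) + 1424524*(1/1422)) = -1208568 + (1767/20044 + 712262/711) = -1208568 + 14277835865/14251284 = -17209367965447/14251284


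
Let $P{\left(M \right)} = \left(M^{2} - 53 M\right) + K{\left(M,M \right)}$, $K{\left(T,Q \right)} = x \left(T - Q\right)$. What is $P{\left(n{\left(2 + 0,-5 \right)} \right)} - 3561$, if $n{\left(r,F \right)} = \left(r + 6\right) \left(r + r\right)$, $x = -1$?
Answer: $-4233$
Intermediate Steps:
$n{\left(r,F \right)} = 2 r \left(6 + r\right)$ ($n{\left(r,F \right)} = \left(6 + r\right) 2 r = 2 r \left(6 + r\right)$)
$K{\left(T,Q \right)} = Q - T$ ($K{\left(T,Q \right)} = - (T - Q) = Q - T$)
$P{\left(M \right)} = M^{2} - 53 M$ ($P{\left(M \right)} = \left(M^{2} - 53 M\right) + \left(M - M\right) = \left(M^{2} - 53 M\right) + 0 = M^{2} - 53 M$)
$P{\left(n{\left(2 + 0,-5 \right)} \right)} - 3561 = 2 \left(2 + 0\right) \left(6 + \left(2 + 0\right)\right) \left(-53 + 2 \left(2 + 0\right) \left(6 + \left(2 + 0\right)\right)\right) - 3561 = 2 \cdot 2 \left(6 + 2\right) \left(-53 + 2 \cdot 2 \left(6 + 2\right)\right) - 3561 = 2 \cdot 2 \cdot 8 \left(-53 + 2 \cdot 2 \cdot 8\right) - 3561 = 32 \left(-53 + 32\right) - 3561 = 32 \left(-21\right) - 3561 = -672 - 3561 = -4233$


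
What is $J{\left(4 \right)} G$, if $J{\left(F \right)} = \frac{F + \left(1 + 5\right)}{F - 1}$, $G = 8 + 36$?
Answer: $\frac{440}{3} \approx 146.67$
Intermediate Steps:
$G = 44$
$J{\left(F \right)} = \frac{6 + F}{-1 + F}$ ($J{\left(F \right)} = \frac{F + 6}{-1 + F} = \frac{6 + F}{-1 + F}$)
$J{\left(4 \right)} G = \frac{6 + 4}{-1 + 4} \cdot 44 = \frac{1}{3} \cdot 10 \cdot 44 = \frac{10}{3} \cdot 44 = \frac{440}{3}$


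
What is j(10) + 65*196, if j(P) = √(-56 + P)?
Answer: 12740 + I*√46 ≈ 12740.0 + 6.7823*I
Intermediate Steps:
j(10) + 65*196 = √(-56 + 10) + 65*196 = √(-46) + 12740 = I*√46 + 12740 = 12740 + I*√46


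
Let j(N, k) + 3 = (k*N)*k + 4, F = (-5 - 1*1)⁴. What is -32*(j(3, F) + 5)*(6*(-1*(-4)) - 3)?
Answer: -3386109888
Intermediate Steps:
F = 1296 (F = (-5 - 1)⁴ = (-6)⁴ = 1296)
j(N, k) = 1 + N*k² (j(N, k) = -3 + ((k*N)*k + 4) = -3 + ((N*k)*k + 4) = -3 + (N*k² + 4) = -3 + (4 + N*k²) = 1 + N*k²)
-32*(j(3, F) + 5)*(6*(-1*(-4)) - 3) = -32*((1 + 3*1296²) + 5)*(6*(-1*(-4)) - 3) = -32*((1 + 3*1679616) + 5)*(6*4 - 3) = -32*((1 + 5038848) + 5)*(24 - 3) = -32*(5038849 + 5)*21 = -161243328*21 = -32*105815934 = -3386109888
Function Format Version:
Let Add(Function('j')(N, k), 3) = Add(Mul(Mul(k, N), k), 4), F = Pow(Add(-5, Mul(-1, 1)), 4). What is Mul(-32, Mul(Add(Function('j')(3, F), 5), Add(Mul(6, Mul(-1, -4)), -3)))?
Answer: -3386109888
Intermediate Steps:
F = 1296 (F = Pow(Add(-5, -1), 4) = Pow(-6, 4) = 1296)
Function('j')(N, k) = Add(1, Mul(N, Pow(k, 2))) (Function('j')(N, k) = Add(-3, Add(Mul(Mul(k, N), k), 4)) = Add(-3, Add(Mul(Mul(N, k), k), 4)) = Add(-3, Add(Mul(N, Pow(k, 2)), 4)) = Add(-3, Add(4, Mul(N, Pow(k, 2)))) = Add(1, Mul(N, Pow(k, 2))))
Mul(-32, Mul(Add(Function('j')(3, F), 5), Add(Mul(6, Mul(-1, -4)), -3))) = Mul(-32, Mul(Add(Add(1, Mul(3, Pow(1296, 2))), 5), Add(Mul(6, Mul(-1, -4)), -3))) = Mul(-32, Mul(Add(Add(1, Mul(3, 1679616)), 5), Add(Mul(6, 4), -3))) = Mul(-32, Mul(Add(Add(1, 5038848), 5), Add(24, -3))) = Mul(-32, Mul(Add(5038849, 5), 21)) = Mul(-32, Mul(5038854, 21)) = Mul(-32, 105815934) = -3386109888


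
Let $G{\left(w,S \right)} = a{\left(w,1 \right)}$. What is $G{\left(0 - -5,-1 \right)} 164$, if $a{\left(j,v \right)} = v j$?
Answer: $820$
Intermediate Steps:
$a{\left(j,v \right)} = j v$
$G{\left(w,S \right)} = w$ ($G{\left(w,S \right)} = w 1 = w$)
$G{\left(0 - -5,-1 \right)} 164 = \left(0 - -5\right) 164 = \left(0 + 5\right) 164 = 5 \cdot 164 = 820$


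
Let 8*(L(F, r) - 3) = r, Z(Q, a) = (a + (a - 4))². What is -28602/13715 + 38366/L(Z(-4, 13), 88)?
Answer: 262894631/96005 ≈ 2738.3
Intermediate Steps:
Z(Q, a) = (-4 + 2*a)² (Z(Q, a) = (a + (-4 + a))² = (-4 + 2*a)²)
L(F, r) = 3 + r/8
-28602/13715 + 38366/L(Z(-4, 13), 88) = -28602/13715 + 38366/(3 + (⅛)*88) = -28602*1/13715 + 38366/(3 + 11) = -28602/13715 + 38366/14 = -28602/13715 + 38366*(1/14) = -28602/13715 + 19183/7 = 262894631/96005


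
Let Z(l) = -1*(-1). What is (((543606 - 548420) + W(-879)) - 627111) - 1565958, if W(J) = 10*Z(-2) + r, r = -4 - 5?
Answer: -2197882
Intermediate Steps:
r = -9
Z(l) = 1
W(J) = 1 (W(J) = 10*1 - 9 = 10 - 9 = 1)
(((543606 - 548420) + W(-879)) - 627111) - 1565958 = (((543606 - 548420) + 1) - 627111) - 1565958 = ((-4814 + 1) - 627111) - 1565958 = (-4813 - 627111) - 1565958 = -631924 - 1565958 = -2197882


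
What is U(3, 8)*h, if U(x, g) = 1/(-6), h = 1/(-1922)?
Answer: 1/11532 ≈ 8.6715e-5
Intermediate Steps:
h = -1/1922 ≈ -0.00052029
U(x, g) = -1/6
U(3, 8)*h = -1/6*(-1/1922) = 1/11532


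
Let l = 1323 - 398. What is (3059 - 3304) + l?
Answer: 680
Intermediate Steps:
l = 925
(3059 - 3304) + l = (3059 - 3304) + 925 = -245 + 925 = 680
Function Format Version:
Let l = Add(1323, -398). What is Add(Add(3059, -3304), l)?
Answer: 680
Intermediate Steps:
l = 925
Add(Add(3059, -3304), l) = Add(Add(3059, -3304), 925) = Add(-245, 925) = 680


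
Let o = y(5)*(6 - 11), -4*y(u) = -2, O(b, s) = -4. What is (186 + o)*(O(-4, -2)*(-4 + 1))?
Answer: 2202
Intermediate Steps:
y(u) = ½ (y(u) = -¼*(-2) = ½)
o = -5/2 (o = (6 - 11)/2 = (½)*(-5) = -5/2 ≈ -2.5000)
(186 + o)*(O(-4, -2)*(-4 + 1)) = (186 - 5/2)*(-4*(-4 + 1)) = 367*(-4*(-3))/2 = (367/2)*12 = 2202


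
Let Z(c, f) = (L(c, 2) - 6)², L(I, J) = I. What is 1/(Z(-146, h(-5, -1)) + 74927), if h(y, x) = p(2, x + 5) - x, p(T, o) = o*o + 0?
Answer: 1/98031 ≈ 1.0201e-5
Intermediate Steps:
p(T, o) = o² (p(T, o) = o² + 0 = o²)
h(y, x) = (5 + x)² - x (h(y, x) = (x + 5)² - x = (5 + x)² - x)
Z(c, f) = (-6 + c)² (Z(c, f) = (c - 6)² = (-6 + c)²)
1/(Z(-146, h(-5, -1)) + 74927) = 1/((-6 - 146)² + 74927) = 1/((-152)² + 74927) = 1/(23104 + 74927) = 1/98031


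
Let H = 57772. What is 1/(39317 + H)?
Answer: 1/97089 ≈ 1.0300e-5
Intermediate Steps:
1/(39317 + H) = 1/(39317 + 57772) = 1/97089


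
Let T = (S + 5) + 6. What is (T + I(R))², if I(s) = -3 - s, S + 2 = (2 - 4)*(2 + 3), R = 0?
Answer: 16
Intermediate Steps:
S = -12 (S = -2 + (2 - 4)*(2 + 3) = -2 - 2*5 = -2 - 10 = -12)
T = -1 (T = (-12 + 5) + 6 = -7 + 6 = -1)
(T + I(R))² = (-1 + (-3 - 1*0))² = (-1 + (-3 + 0))² = (-1 - 3)² = (-4)² = 16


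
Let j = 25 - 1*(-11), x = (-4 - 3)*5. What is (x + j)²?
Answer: 1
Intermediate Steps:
x = -35 (x = -7*5 = -35)
j = 36 (j = 25 + 11 = 36)
(x + j)² = (-35 + 36)² = 1² = 1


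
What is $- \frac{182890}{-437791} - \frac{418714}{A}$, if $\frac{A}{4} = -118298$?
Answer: $\frac{134925652827}{103579599436} \approx 1.3026$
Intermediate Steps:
$A = -473192$ ($A = 4 \left(-118298\right) = -473192$)
$- \frac{182890}{-437791} - \frac{418714}{A} = - \frac{182890}{-437791} - \frac{418714}{-473192} = \left(-182890\right) \left(- \frac{1}{437791}\right) - - \frac{209357}{236596} = \frac{182890}{437791} + \frac{209357}{236596} = \frac{134925652827}{103579599436}$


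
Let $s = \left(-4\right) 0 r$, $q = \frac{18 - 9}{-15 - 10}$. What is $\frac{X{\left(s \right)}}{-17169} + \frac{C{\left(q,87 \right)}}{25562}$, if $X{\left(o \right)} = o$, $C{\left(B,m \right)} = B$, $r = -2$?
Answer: $- \frac{9}{639050} \approx -1.4083 \cdot 10^{-5}$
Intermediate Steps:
$q = - \frac{9}{25}$ ($q = \frac{9}{-25} = 9 \left(- \frac{1}{25}\right) = - \frac{9}{25} \approx -0.36$)
$s = 0$ ($s = \left(-4\right) 0 \left(-2\right) = 0 \left(-2\right) = 0$)
$\frac{X{\left(s \right)}}{-17169} + \frac{C{\left(q,87 \right)}}{25562} = \frac{0}{-17169} - \frac{9}{25 \cdot 25562} = 0 \left(- \frac{1}{17169}\right) - \frac{9}{639050} = 0 - \frac{9}{639050} = - \frac{9}{639050}$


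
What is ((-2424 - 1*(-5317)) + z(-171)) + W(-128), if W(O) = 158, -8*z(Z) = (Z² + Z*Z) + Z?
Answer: -33903/8 ≈ -4237.9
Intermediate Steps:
z(Z) = -Z²/4 - Z/8 (z(Z) = -((Z² + Z*Z) + Z)/8 = -((Z² + Z²) + Z)/8 = -(2*Z² + Z)/8 = -(Z + 2*Z²)/8 = -Z²/4 - Z/8)
((-2424 - 1*(-5317)) + z(-171)) + W(-128) = ((-2424 - 1*(-5317)) - ⅛*(-171)*(1 + 2*(-171))) + 158 = ((-2424 + 5317) - ⅛*(-171)*(1 - 342)) + 158 = (2893 - ⅛*(-171)*(-341)) + 158 = (2893 - 58311/8) + 158 = -35167/8 + 158 = -33903/8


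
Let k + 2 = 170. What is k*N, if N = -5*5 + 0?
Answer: -4200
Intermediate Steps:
k = 168 (k = -2 + 170 = 168)
N = -25 (N = -25 + 0 = -25)
k*N = 168*(-25) = -4200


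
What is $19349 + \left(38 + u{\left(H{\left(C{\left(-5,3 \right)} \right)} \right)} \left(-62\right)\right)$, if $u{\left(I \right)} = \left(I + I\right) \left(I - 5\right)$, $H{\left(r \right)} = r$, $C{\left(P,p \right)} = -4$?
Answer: $14923$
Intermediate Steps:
$u{\left(I \right)} = 2 I \left(-5 + I\right)$
$19349 + \left(38 + u{\left(H{\left(C{\left(-5,3 \right)} \right)} \right)} \left(-62\right)\right) = 19349 + \left(38 + 2 \left(-4\right) \left(-5 - 4\right) \left(-62\right)\right) = 19349 + \left(38 + 2 \left(-4\right) \left(-9\right) \left(-62\right)\right) = 19349 + \left(38 + 72 \left(-62\right)\right) = 19349 + \left(38 - 4464\right) = 19349 - 4426 = 14923$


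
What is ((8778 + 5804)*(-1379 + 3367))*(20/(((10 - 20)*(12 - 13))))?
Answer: 57978032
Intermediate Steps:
((8778 + 5804)*(-1379 + 3367))*(20/(((10 - 20)*(12 - 13)))) = (14582*1988)*(20/((-10*(-1)))) = 28989016*(20/10) = 28989016*(20*(⅒)) = 28989016*2 = 57978032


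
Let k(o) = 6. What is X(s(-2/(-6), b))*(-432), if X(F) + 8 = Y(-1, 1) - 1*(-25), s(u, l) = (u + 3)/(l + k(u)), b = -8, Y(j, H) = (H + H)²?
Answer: -9072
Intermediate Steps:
Y(j, H) = 4*H² (Y(j, H) = (2*H)² = 4*H²)
s(u, l) = (3 + u)/(6 + l) (s(u, l) = (u + 3)/(l + 6) = (3 + u)/(6 + l))
X(F) = 21 (X(F) = -8 + (4*1² - 1*(-25)) = -8 + (4*1 + 25) = -8 + (4 + 25) = -8 + 29 = 21)
X(s(-2/(-6), b))*(-432) = 21*(-432) = -9072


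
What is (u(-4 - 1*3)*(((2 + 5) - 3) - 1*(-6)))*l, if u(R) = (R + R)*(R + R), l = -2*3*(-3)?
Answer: 35280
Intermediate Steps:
l = 18 (l = -6*(-3) = 18)
u(R) = 4*R**2 (u(R) = (2*R)*(2*R) = 4*R**2)
(u(-4 - 1*3)*(((2 + 5) - 3) - 1*(-6)))*l = ((4*(-4 - 1*3)**2)*(((2 + 5) - 3) - 1*(-6)))*18 = ((4*(-4 - 3)**2)*((7 - 3) + 6))*18 = ((4*(-7)**2)*(4 + 6))*18 = ((4*49)*10)*18 = (196*10)*18 = 1960*18 = 35280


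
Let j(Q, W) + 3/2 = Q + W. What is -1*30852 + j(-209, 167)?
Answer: -61791/2 ≈ -30896.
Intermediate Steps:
j(Q, W) = -3/2 + Q + W (j(Q, W) = -3/2 + (Q + W) = -3/2 + Q + W)
-1*30852 + j(-209, 167) = -1*30852 + (-3/2 - 209 + 167) = -30852 - 87/2 = -61791/2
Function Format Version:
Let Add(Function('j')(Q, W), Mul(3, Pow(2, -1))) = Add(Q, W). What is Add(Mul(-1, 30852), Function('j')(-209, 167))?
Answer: Rational(-61791, 2) ≈ -30896.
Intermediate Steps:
Function('j')(Q, W) = Add(Rational(-3, 2), Q, W) (Function('j')(Q, W) = Add(Rational(-3, 2), Add(Q, W)) = Add(Rational(-3, 2), Q, W))
Add(Mul(-1, 30852), Function('j')(-209, 167)) = Add(Mul(-1, 30852), Add(Rational(-3, 2), -209, 167)) = Add(-30852, Rational(-87, 2)) = Rational(-61791, 2)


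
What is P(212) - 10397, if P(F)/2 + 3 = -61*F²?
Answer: -5493571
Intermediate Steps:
P(F) = -6 - 122*F² (P(F) = -6 + 2*(-61*F²) = -6 - 122*F²)
P(212) - 10397 = (-6 - 122*212²) - 10397 = (-6 - 122*44944) - 10397 = (-6 - 5483168) - 10397 = -5483174 - 10397 = -5493571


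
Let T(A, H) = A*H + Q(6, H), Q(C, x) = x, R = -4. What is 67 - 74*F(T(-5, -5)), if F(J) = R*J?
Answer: 5987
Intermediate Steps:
T(A, H) = H + A*H (T(A, H) = A*H + H = H + A*H)
F(J) = -4*J
67 - 74*F(T(-5, -5)) = 67 - (-296)*(-5*(1 - 5)) = 67 - (-296)*(-5*(-4)) = 67 - (-296)*20 = 67 - 74*(-80) = 67 + 5920 = 5987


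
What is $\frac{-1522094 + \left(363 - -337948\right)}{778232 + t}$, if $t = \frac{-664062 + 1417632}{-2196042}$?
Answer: $- \frac{433272864481}{284838234029} \approx -1.5211$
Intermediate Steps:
$t = - \frac{125595}{366007}$ ($t = 753570 \left(- \frac{1}{2196042}\right) = - \frac{125595}{366007} \approx -0.34315$)
$\frac{-1522094 + \left(363 - -337948\right)}{778232 + t} = \frac{-1522094 + \left(363 - -337948\right)}{778232 - \frac{125595}{366007}} = \frac{-1522094 + \left(363 + 337948\right)}{\frac{284838234029}{366007}} = \left(-1522094 + 338311\right) \frac{366007}{284838234029} = \left(-1183783\right) \frac{366007}{284838234029} = - \frac{433272864481}{284838234029}$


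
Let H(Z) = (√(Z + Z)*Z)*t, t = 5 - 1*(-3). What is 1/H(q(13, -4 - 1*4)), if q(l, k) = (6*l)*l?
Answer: √3/632736 ≈ 2.7374e-6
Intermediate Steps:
t = 8 (t = 5 + 3 = 8)
q(l, k) = 6*l²
H(Z) = 8*√2*Z^(3/2) (H(Z) = (√(Z + Z)*Z)*8 = (√(2*Z)*Z)*8 = ((√2*√Z)*Z)*8 = (√2*Z^(3/2))*8 = 8*√2*Z^(3/2))
1/H(q(13, -4 - 1*4)) = 1/(8*√2*(6*13²)^(3/2)) = 1/(8*√2*(6*169)^(3/2)) = 1/(8*√2*1014^(3/2)) = 1/(8*√2*(13182*√6)) = 1/(210912*√3) = √3/632736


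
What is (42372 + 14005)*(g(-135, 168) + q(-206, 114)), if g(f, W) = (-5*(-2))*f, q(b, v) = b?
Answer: -87722612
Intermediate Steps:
g(f, W) = 10*f
(42372 + 14005)*(g(-135, 168) + q(-206, 114)) = (42372 + 14005)*(10*(-135) - 206) = 56377*(-1350 - 206) = 56377*(-1556) = -87722612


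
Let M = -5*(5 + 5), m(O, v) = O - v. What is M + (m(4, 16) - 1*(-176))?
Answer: 114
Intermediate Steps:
M = -50 (M = -5*10 = -50)
M + (m(4, 16) - 1*(-176)) = -50 + ((4 - 1*16) - 1*(-176)) = -50 + ((4 - 16) + 176) = -50 + (-12 + 176) = -50 + 164 = 114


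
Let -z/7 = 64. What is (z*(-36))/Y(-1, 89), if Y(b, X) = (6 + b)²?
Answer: 16128/25 ≈ 645.12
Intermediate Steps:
z = -448 (z = -7*64 = -448)
(z*(-36))/Y(-1, 89) = (-448*(-36))/((6 - 1)²) = 16128/(5²) = 16128/25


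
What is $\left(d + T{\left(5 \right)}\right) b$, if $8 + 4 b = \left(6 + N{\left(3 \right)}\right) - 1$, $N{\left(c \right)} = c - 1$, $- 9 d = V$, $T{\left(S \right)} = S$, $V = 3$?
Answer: $- \frac{7}{6} \approx -1.1667$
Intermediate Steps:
$d = - \frac{1}{3}$ ($d = \left(- \frac{1}{9}\right) 3 = - \frac{1}{3} \approx -0.33333$)
$N{\left(c \right)} = -1 + c$
$b = - \frac{1}{4}$ ($b = -2 + \frac{\left(6 + \left(-1 + 3\right)\right) - 1}{4} = -2 + \frac{\left(6 + 2\right) - 1}{4} = -2 + \frac{8 - 1}{4} = -2 + \frac{1}{4} \cdot 7 = -2 + \frac{7}{4} = - \frac{1}{4} \approx -0.25$)
$\left(d + T{\left(5 \right)}\right) b = \left(- \frac{1}{3} + 5\right) \left(- \frac{1}{4}\right) = \frac{14}{3} \left(- \frac{1}{4}\right) = - \frac{7}{6}$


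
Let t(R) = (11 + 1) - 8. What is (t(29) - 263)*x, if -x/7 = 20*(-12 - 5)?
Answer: -616420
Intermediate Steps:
t(R) = 4 (t(R) = 12 - 8 = 4)
x = 2380 (x = -140*(-12 - 5) = -140*(-17) = -7*(-340) = 2380)
(t(29) - 263)*x = (4 - 263)*2380 = -259*2380 = -616420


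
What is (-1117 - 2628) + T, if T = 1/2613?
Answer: -9785684/2613 ≈ -3745.0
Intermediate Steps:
T = 1/2613 ≈ 0.00038270
(-1117 - 2628) + T = (-1117 - 2628) + 1/2613 = -3745 + 1/2613 = -9785684/2613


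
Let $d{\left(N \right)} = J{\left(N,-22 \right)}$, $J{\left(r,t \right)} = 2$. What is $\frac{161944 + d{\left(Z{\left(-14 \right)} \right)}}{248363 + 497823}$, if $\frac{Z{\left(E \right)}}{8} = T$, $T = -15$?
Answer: $\frac{80973}{373093} \approx 0.21703$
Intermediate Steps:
$Z{\left(E \right)} = -120$ ($Z{\left(E \right)} = 8 \left(-15\right) = -120$)
$d{\left(N \right)} = 2$
$\frac{161944 + d{\left(Z{\left(-14 \right)} \right)}}{248363 + 497823} = \frac{161944 + 2}{248363 + 497823} = \frac{161946}{746186} = 161946 \cdot \frac{1}{746186} = \frac{80973}{373093}$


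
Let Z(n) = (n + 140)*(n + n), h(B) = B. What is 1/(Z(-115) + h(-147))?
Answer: -1/5897 ≈ -0.00016958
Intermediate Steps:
Z(n) = 2*n*(140 + n) (Z(n) = (140 + n)*(2*n) = 2*n*(140 + n))
1/(Z(-115) + h(-147)) = 1/(2*(-115)*(140 - 115) - 147) = 1/(2*(-115)*25 - 147) = 1/(-5750 - 147) = 1/(-5897) = -1/5897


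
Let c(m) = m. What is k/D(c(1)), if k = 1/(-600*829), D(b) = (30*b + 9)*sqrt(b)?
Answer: -1/19398600 ≈ -5.1550e-8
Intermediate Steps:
D(b) = sqrt(b)*(9 + 30*b) (D(b) = (9 + 30*b)*sqrt(b) = sqrt(b)*(9 + 30*b))
k = -1/497400 (k = -1/600*1/829 = -1/497400 ≈ -2.0105e-6)
k/D(c(1)) = -1/(497400*(9 + 30*1)) = -1/(497400*(9 + 30)) = -1/(497400*(1*39)) = -1/497400/39 = -1/497400*1/39 = -1/19398600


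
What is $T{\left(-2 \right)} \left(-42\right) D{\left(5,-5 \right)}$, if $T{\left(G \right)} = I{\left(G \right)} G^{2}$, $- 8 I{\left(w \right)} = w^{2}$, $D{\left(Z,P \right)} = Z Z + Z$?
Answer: $2520$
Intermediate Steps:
$D{\left(Z,P \right)} = Z + Z^{2}$ ($D{\left(Z,P \right)} = Z^{2} + Z = Z + Z^{2}$)
$I{\left(w \right)} = - \frac{w^{2}}{8}$
$T{\left(G \right)} = - \frac{G^{4}}{8}$ ($T{\left(G \right)} = - \frac{G^{2}}{8} G^{2} = - \frac{G^{4}}{8}$)
$T{\left(-2 \right)} \left(-42\right) D{\left(5,-5 \right)} = - \frac{\left(-2\right)^{4}}{8} \left(-42\right) 5 \left(1 + 5\right) = \left(- \frac{1}{8}\right) 16 \left(-42\right) 5 \cdot 6 = \left(-2\right) \left(-42\right) 30 = 84 \cdot 30 = 2520$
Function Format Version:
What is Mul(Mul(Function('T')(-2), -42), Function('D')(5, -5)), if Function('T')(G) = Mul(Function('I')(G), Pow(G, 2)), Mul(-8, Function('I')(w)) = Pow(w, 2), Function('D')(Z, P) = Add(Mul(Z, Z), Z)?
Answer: 2520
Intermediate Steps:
Function('D')(Z, P) = Add(Z, Pow(Z, 2)) (Function('D')(Z, P) = Add(Pow(Z, 2), Z) = Add(Z, Pow(Z, 2)))
Function('I')(w) = Mul(Rational(-1, 8), Pow(w, 2))
Function('T')(G) = Mul(Rational(-1, 8), Pow(G, 4)) (Function('T')(G) = Mul(Mul(Rational(-1, 8), Pow(G, 2)), Pow(G, 2)) = Mul(Rational(-1, 8), Pow(G, 4)))
Mul(Mul(Function('T')(-2), -42), Function('D')(5, -5)) = Mul(Mul(Mul(Rational(-1, 8), Pow(-2, 4)), -42), Mul(5, Add(1, 5))) = Mul(Mul(Mul(Rational(-1, 8), 16), -42), Mul(5, 6)) = Mul(Mul(-2, -42), 30) = Mul(84, 30) = 2520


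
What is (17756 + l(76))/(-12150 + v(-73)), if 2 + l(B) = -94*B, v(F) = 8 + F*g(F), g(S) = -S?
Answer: -10610/17471 ≈ -0.60729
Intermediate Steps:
v(F) = 8 - F**2 (v(F) = 8 + F*(-F) = 8 - F**2)
l(B) = -2 - 94*B
(17756 + l(76))/(-12150 + v(-73)) = (17756 + (-2 - 94*76))/(-12150 + (8 - 1*(-73)**2)) = (17756 + (-2 - 7144))/(-12150 + (8 - 1*5329)) = (17756 - 7146)/(-12150 + (8 - 5329)) = 10610/(-12150 - 5321) = 10610/(-17471) = 10610*(-1/17471) = -10610/17471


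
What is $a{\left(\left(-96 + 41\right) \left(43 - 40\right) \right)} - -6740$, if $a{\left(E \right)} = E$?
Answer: $6575$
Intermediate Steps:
$a{\left(\left(-96 + 41\right) \left(43 - 40\right) \right)} - -6740 = \left(-96 + 41\right) \left(43 - 40\right) - -6740 = \left(-55\right) 3 + 6740 = -165 + 6740 = 6575$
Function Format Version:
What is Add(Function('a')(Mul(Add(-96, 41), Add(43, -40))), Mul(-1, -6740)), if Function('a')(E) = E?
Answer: 6575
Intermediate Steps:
Add(Function('a')(Mul(Add(-96, 41), Add(43, -40))), Mul(-1, -6740)) = Add(Mul(Add(-96, 41), Add(43, -40)), Mul(-1, -6740)) = Add(Mul(-55, 3), 6740) = Add(-165, 6740) = 6575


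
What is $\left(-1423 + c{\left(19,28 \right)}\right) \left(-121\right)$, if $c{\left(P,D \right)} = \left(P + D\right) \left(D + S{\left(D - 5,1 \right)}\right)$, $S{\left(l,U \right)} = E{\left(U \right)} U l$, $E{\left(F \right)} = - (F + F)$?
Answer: $274549$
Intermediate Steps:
$E{\left(F \right)} = - 2 F$
$S{\left(l,U \right)} = - 2 l U^{2}$ ($S{\left(l,U \right)} = - 2 U U l = - 2 U^{2} l = - 2 l U^{2}$)
$c{\left(P,D \right)} = \left(10 - D\right) \left(D + P\right)$ ($c{\left(P,D \right)} = \left(P + D\right) \left(D - 2 \left(D - 5\right) 1^{2}\right) = \left(D + P\right) \left(D - 2 \left(-5 + D\right) 1\right) = \left(D + P\right) \left(D - \left(-10 + 2 D\right)\right) = \left(D + P\right) \left(10 - D\right) = \left(10 - D\right) \left(D + P\right)$)
$\left(-1423 + c{\left(19,28 \right)}\right) \left(-121\right) = \left(-1423 + \left(- 28^{2} + 10 \cdot 28 + 10 \cdot 19 - 28 \cdot 19\right)\right) \left(-121\right) = \left(-1423 + \left(\left(-1\right) 784 + 280 + 190 - 532\right)\right) \left(-121\right) = \left(-1423 + \left(-784 + 280 + 190 - 532\right)\right) \left(-121\right) = \left(-1423 - 846\right) \left(-121\right) = \left(-2269\right) \left(-121\right) = 274549$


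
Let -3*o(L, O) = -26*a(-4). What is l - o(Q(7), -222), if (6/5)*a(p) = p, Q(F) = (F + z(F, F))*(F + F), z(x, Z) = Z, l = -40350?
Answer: -362890/9 ≈ -40321.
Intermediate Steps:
Q(F) = 4*F**2 (Q(F) = (F + F)*(F + F) = (2*F)*(2*F) = 4*F**2)
a(p) = 5*p/6
o(L, O) = -260/9 (o(L, O) = -(-26)*(5/6)*(-4)/3 = -(-26)*(-10)/(3*3) = -1/3*260/3 = -260/9)
l - o(Q(7), -222) = -40350 - 1*(-260/9) = -40350 + 260/9 = -362890/9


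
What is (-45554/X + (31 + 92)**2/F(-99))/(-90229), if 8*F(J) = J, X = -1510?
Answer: 9902693/749351845 ≈ 0.013215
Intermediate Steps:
F(J) = J/8
(-45554/X + (31 + 92)**2/F(-99))/(-90229) = (-45554/(-1510) + (31 + 92)**2/(((1/8)*(-99))))/(-90229) = (-45554*(-1/1510) + 123**2/(-99/8))*(-1/90229) = (22777/755 + 15129*(-8/99))*(-1/90229) = (22777/755 - 13448/11)*(-1/90229) = -9902693/8305*(-1/90229) = 9902693/749351845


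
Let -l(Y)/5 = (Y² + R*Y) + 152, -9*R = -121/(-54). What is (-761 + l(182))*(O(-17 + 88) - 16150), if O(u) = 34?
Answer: 217889437376/81 ≈ 2.6900e+9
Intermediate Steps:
R = -121/486 (R = -(-121)/(9*(-54)) = -(-121)*(-1)/(9*54) = -⅑*121/54 = -121/486 ≈ -0.24897)
l(Y) = -760 - 5*Y² + 605*Y/486 (l(Y) = -5*((Y² - 121*Y/486) + 152) = -5*(152 + Y² - 121*Y/486) = -760 - 5*Y² + 605*Y/486)
(-761 + l(182))*(O(-17 + 88) - 16150) = (-761 + (-760 - 5*182² + (605/486)*182))*(34 - 16150) = (-761 + (-760 - 5*33124 + 55055/243))*(-16116) = (-761 + (-760 - 165620 + 55055/243))*(-16116) = (-761 - 40375285/243)*(-16116) = -40560208/243*(-16116) = 217889437376/81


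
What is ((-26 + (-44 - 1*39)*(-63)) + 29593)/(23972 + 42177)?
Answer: 34796/66149 ≈ 0.52602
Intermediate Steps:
((-26 + (-44 - 1*39)*(-63)) + 29593)/(23972 + 42177) = ((-26 + (-44 - 39)*(-63)) + 29593)/66149 = ((-26 - 83*(-63)) + 29593)*(1/66149) = ((-26 + 5229) + 29593)*(1/66149) = (5203 + 29593)*(1/66149) = 34796*(1/66149) = 34796/66149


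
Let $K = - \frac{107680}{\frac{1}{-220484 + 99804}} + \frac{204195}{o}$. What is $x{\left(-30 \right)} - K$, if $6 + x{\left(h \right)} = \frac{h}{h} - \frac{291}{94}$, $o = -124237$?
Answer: $- \frac{151757148623177227}{11678278} \approx -1.2995 \cdot 10^{10}$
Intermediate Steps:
$x{\left(h \right)} = - \frac{761}{94}$ ($x{\left(h \right)} = -6 + \left(\frac{h}{h} - \frac{291}{94}\right) = -6 + \left(1 - \frac{291}{94}\right) = -6 - \frac{197}{94} = - \frac{761}{94}$)
$K = \frac{1614437750304605}{124237}$ ($K = - \frac{107680}{\frac{1}{-220484 + 99804}} + \frac{204195}{-124237} = - \frac{107680}{\frac{1}{-120680}} + 204195 \left(- \frac{1}{124237}\right) = - \frac{107680}{- \frac{1}{120680}} - \frac{204195}{124237} = \left(-107680\right) \left(-120680\right) - \frac{204195}{124237} = 12994822400 - \frac{204195}{124237} = \frac{1614437750304605}{124237} \approx 1.2995 \cdot 10^{10}$)
$x{\left(-30 \right)} - K = - \frac{761}{94} - \frac{1614437750304605}{124237} = - \frac{151757148623177227}{11678278}$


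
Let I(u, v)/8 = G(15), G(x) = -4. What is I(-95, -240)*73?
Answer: -2336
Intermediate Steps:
I(u, v) = -32 (I(u, v) = 8*(-4) = -32)
I(-95, -240)*73 = -32*73 = -2336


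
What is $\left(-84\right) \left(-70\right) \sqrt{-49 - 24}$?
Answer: $5880 i \sqrt{73} \approx 50239.0 i$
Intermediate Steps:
$\left(-84\right) \left(-70\right) \sqrt{-49 - 24} = 5880 \sqrt{-73} = 5880 i \sqrt{73}$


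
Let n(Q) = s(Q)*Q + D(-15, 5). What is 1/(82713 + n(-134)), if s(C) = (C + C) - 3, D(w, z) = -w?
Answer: 1/119042 ≈ 8.4004e-6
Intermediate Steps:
s(C) = -3 + 2*C (s(C) = 2*C - 3 = -3 + 2*C)
n(Q) = 15 + Q*(-3 + 2*Q) (n(Q) = (-3 + 2*Q)*Q - 1*(-15) = Q*(-3 + 2*Q) + 15 = 15 + Q*(-3 + 2*Q))
1/(82713 + n(-134)) = 1/(82713 + (15 - 134*(-3 + 2*(-134)))) = 1/(82713 + (15 - 134*(-3 - 268))) = 1/(82713 + (15 - 134*(-271))) = 1/(82713 + (15 + 36314)) = 1/(82713 + 36329) = 1/119042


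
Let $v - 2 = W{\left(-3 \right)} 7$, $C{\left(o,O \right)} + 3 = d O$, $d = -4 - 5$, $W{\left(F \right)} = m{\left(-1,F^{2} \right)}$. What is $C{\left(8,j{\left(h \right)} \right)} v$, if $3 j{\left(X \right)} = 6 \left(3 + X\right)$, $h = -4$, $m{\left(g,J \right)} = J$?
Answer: $975$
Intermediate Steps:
$W{\left(F \right)} = F^{2}$
$j{\left(X \right)} = 6 + 2 X$ ($j{\left(X \right)} = \frac{6 \left(3 + X\right)}{3} = \frac{18 + 6 X}{3} = 6 + 2 X$)
$d = -9$
$C{\left(o,O \right)} = -3 - 9 O$
$v = 65$ ($v = 2 + \left(-3\right)^{2} \cdot 7 = 2 + 9 \cdot 7 = 2 + 63 = 65$)
$C{\left(8,j{\left(h \right)} \right)} v = \left(-3 - 9 \left(6 + 2 \left(-4\right)\right)\right) 65 = \left(-3 - 9 \left(6 - 8\right)\right) 65 = \left(-3 - -18\right) 65 = \left(-3 + 18\right) 65 = 15 \cdot 65 = 975$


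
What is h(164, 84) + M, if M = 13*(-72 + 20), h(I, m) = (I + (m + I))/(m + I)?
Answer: -41809/62 ≈ -674.34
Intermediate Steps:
h(I, m) = (m + 2*I)/(I + m) (h(I, m) = (I + (I + m))/(I + m) = (m + 2*I)/(I + m))
M = -676 (M = 13*(-52) = -676)
h(164, 84) + M = (84 + 2*164)/(164 + 84) - 676 = (84 + 328)/248 - 676 = (1/248)*412 - 676 = 103/62 - 676 = -41809/62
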